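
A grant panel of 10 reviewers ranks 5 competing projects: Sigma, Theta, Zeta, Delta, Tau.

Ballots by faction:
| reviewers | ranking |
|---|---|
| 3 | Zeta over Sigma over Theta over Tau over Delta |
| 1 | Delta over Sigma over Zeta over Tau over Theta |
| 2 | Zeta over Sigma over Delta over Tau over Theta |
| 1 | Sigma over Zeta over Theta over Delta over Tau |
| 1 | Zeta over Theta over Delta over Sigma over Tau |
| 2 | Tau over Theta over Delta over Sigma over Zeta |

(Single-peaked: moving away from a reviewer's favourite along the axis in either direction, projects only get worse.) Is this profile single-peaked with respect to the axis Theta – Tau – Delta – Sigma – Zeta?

Axis positions: Theta=1, Tau=2, Delta=3, Sigma=4, Zeta=5.
Faction 1: ranking walks positions 5-4-1-2-3; Theta is ranked above Delta even though Delta lies between Theta and the peak Zeta on the axis — preferences dip and rise again. Not single-peaked.
Faction 2 (peak Delta at position 3): ranking walks positions 3-4-5-2-1, expanding outward from the peak — single-peaked.
Faction 3 (peak Zeta at position 5): ranking walks positions 5-4-3-2-1, expanding outward from the peak — single-peaked.
Faction 4: ranking walks positions 4-5-1-3-2; Theta is ranked above Delta even though Delta lies between Theta and the peak Sigma on the axis — preferences dip and rise again. Not single-peaked.
Faction 5: ranking walks positions 5-1-3-4-2; Theta is ranked above Sigma even though Sigma lies between Theta and the peak Zeta on the axis — preferences dip and rise again. Not single-peaked.
Faction 6 (peak Tau at position 2): ranking walks positions 2-1-3-4-5, expanding outward from the peak — single-peaked.
Faction 1 violates single-peakedness, so the profile is not single-peaked on this axis.

no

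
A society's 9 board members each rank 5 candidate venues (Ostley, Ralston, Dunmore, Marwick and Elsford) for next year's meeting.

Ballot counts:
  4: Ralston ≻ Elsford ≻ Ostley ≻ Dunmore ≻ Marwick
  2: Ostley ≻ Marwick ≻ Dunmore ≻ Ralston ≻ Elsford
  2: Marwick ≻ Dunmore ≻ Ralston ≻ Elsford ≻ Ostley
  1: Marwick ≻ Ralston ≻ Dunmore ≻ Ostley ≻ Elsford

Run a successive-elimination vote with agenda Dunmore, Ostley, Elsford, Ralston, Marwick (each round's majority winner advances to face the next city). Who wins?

Marwick

Round 1: Dunmore vs Ostley — 3–6, Ostley advances.
Round 2: Ostley vs Elsford — 3–6, Elsford advances.
Round 3: Elsford vs Ralston — 0–9, Ralston advances.
Round 4: Ralston vs Marwick — 4–5, Marwick advances.
Marwick survives the agenda.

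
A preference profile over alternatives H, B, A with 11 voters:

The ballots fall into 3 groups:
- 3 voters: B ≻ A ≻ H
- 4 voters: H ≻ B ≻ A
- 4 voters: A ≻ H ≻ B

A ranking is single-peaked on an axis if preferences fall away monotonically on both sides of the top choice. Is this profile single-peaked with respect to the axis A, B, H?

no

Axis positions: A=1, B=2, H=3.
Group 1 (peak B at position 2): ranking walks positions 2-1-3, expanding outward from the peak — single-peaked.
Group 2 (peak H at position 3): ranking walks positions 3-2-1, expanding outward from the peak — single-peaked.
Group 3: ranking walks positions 1-3-2; H is ranked above B even though B lies between H and the peak A on the axis — preferences dip and rise again. Not single-peaked.
Group 3 violates single-peakedness, so the profile is not single-peaked on this axis.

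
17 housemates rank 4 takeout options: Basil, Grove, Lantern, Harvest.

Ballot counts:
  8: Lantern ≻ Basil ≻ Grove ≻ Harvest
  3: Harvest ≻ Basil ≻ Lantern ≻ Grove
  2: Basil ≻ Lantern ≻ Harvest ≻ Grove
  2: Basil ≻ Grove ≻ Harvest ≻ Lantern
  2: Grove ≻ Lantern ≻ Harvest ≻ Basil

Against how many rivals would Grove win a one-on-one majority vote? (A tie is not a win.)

Grove against each rival (17 friends):
Grove vs Basil: 2 for Grove, 15 for Basil — Basil by 15–2.
Grove vs Lantern: Lantern, 13–4.
Grove vs Harvest: 8+2+2 = 12 for Grove, 5 for Harvest — Grove by 12–5.
Grove beats Harvest; loses to Basil, Lantern — 1 pairwise win.

1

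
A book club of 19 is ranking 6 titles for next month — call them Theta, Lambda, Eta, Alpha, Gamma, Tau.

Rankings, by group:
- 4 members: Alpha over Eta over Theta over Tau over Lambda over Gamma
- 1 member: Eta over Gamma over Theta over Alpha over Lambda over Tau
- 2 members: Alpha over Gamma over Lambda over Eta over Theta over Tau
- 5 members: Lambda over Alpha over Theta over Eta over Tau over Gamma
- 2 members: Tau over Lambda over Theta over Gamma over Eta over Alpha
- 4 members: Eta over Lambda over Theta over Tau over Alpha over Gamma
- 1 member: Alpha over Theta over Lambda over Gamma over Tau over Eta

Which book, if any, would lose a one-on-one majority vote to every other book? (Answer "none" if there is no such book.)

Head-to-head results (19 members):
Theta vs Lambda: Theta preferred on 4+1+1 = 6 ballots; Lambda wins 13–6.
Theta vs Eta: Theta is ranked higher on 5+2+1 = 8 ballots, Eta on 11. Eta wins 11–8.
Theta vs Alpha: Alpha, 12–7.
Theta vs Gamma: Theta preferred on 4+5+2+4+1 = 16 ballots; Theta wins 16–3.
Theta vs Tau: Theta preferred on 4+1+2+5+4+1 = 17 ballots; Theta wins 17–2.
Lambda vs Eta: Lambda is ranked higher on 2+5+2+1 = 10 ballots, Eta on 9. Lambda wins 10–9.
Lambda vs Alpha: Lambda wins 11–8.
Lambda vs Gamma: Lambda wins 16–3.
Lambda vs Tau: 13 to 6, Lambda.
Eta vs Alpha: Eta is ranked higher on 1+2+4 = 7 ballots, Alpha on 12. Alpha wins 12–7.
Eta vs Gamma: 4+1+5+4 = 14 for Eta, 5 for Gamma — Eta by 14–5.
Eta–Tau: Eta 16–3.
Alpha vs Gamma: 16 to 3, Alpha.
Alpha vs Tau: Alpha wins 13–6.
Gamma vs Tau: Tau, 15–4.
Only Gamma has no wins; Gamma is the Condorcet loser.

Gamma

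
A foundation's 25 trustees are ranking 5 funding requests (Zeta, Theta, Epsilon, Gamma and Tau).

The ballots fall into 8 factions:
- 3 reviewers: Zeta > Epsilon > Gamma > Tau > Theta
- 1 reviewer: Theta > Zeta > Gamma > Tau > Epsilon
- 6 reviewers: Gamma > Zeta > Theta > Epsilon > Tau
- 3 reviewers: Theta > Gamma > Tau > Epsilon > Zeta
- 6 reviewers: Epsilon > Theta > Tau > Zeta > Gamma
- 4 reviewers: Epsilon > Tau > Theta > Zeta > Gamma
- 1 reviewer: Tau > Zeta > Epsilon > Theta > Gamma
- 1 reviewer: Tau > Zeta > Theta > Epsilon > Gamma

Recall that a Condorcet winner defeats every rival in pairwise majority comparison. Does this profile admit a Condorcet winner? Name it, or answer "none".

Check each pair by majority over 25 ballots:
Zeta vs Theta: Theta, 14–11.
Zeta vs Epsilon: Epsilon wins 13–12.
Zeta vs Gamma: Zeta, 16–9.
Zeta–Tau: Tau 15–10.
Theta vs Epsilon: Epsilon, 14–11.
Theta vs Gamma: Theta wins 16–9.
Theta–Tau: Theta 16–9.
Epsilon vs Gamma: Epsilon wins 15–10.
Epsilon–Tau: Epsilon 19–6.
Gamma–Tau: Gamma 13–12.
Epsilon beats each of Zeta, Theta, Gamma, Tau — Epsilon is the Condorcet winner.

Epsilon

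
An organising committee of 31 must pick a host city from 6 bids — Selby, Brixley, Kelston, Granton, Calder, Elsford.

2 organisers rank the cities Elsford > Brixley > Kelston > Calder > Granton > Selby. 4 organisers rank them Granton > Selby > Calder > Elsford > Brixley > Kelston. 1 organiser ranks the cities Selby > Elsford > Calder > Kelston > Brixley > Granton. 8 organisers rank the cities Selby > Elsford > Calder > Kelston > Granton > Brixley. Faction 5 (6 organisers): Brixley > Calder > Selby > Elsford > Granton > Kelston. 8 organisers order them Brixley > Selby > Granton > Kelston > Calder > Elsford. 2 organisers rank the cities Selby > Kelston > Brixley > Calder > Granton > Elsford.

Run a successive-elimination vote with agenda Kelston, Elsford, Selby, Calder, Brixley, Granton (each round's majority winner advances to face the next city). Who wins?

Round 1: Kelston vs Elsford — 10–21, Elsford advances.
Round 2: Elsford vs Selby — 2–29, Selby advances.
Round 3: Selby vs Calder — 23–8, Selby advances.
Round 4: Selby vs Brixley — 15–16, Brixley advances.
Round 5: Brixley vs Granton — 19–12, Brixley advances.
The agenda winner is Brixley.

Brixley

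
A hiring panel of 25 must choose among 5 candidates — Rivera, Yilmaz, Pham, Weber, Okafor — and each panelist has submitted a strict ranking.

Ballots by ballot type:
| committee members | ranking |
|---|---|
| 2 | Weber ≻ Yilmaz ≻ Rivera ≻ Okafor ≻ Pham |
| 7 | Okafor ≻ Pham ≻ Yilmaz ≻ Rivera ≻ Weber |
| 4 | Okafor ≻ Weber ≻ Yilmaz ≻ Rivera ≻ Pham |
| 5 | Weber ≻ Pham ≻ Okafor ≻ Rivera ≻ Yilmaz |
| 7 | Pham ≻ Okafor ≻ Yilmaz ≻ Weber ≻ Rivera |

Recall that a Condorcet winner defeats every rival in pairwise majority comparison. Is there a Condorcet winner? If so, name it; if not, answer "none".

Head-to-head results (25 committee members):
Rivera–Yilmaz: Yilmaz 20–5.
Rivera vs Pham: Pham, 19–6.
Rivera vs Weber: Weber wins 18–7.
Rivera vs Okafor: Okafor, 23–2.
Yilmaz–Pham: Pham 19–6.
Yilmaz–Weber: Yilmaz 14–11.
Yilmaz–Okafor: Okafor 23–2.
Pham vs Weber: Pham wins 14–11.
Pham–Okafor: Okafor 13–12.
Weber vs Okafor: Okafor, 18–7.
Only Okafor has no losses; Okafor is the Condorcet winner.

Okafor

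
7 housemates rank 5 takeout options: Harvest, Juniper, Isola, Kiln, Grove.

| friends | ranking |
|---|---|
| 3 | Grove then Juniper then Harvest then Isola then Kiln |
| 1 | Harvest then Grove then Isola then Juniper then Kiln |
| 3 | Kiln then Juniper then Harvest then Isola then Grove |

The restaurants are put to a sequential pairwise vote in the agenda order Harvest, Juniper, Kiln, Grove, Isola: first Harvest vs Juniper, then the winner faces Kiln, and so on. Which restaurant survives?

Round 1: Harvest vs Juniper — 1–6, Juniper advances.
Round 2: Juniper vs Kiln — 4–3, Juniper advances.
Round 3: Juniper vs Grove — 3–4, Grove advances.
Round 4: Grove vs Isola — 4–3, Grove advances.
The agenda winner is Grove.

Grove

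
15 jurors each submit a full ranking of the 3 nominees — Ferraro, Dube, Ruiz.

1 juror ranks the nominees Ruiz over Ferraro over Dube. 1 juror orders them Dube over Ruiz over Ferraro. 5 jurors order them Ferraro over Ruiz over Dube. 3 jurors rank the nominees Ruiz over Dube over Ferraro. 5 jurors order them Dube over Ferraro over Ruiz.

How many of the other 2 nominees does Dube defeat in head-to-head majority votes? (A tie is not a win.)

1

Dube against each rival (15 jurors):
Dube vs Ferraro: Dube is ranked higher on 1+3+5 = 9 ballots, Ferraro on 6. Dube wins 9–6.
Dube vs Ruiz: Ruiz, 9–6.
Dube beats Ferraro; loses to Ruiz — 1 pairwise win.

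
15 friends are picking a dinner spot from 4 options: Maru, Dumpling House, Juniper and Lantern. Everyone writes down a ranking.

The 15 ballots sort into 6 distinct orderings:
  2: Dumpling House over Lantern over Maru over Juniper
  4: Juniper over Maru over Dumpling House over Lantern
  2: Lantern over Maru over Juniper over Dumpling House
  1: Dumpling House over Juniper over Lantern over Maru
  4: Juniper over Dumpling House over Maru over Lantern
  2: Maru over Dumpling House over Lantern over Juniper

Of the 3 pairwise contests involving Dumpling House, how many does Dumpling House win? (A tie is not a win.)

1

Dumpling House against each rival (15 friends):
Dumpling House vs Maru: Maru, 8–7.
Dumpling House vs Juniper: 5 to 10, Juniper.
Dumpling House vs Lantern: 13 to 2, Dumpling House.
Dumpling House beats Lantern; loses to Maru, Juniper — 1 pairwise win.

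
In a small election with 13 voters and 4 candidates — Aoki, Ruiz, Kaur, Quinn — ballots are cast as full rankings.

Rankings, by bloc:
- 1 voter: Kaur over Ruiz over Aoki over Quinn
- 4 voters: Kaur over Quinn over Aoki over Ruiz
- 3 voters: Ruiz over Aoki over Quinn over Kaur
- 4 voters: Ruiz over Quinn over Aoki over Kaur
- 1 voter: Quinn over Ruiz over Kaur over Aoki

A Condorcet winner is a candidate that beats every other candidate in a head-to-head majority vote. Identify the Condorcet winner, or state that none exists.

Head-to-head results (13 voters):
Aoki–Ruiz: Ruiz 9–4.
Aoki vs Kaur: Aoki wins 7–6.
Aoki vs Quinn: Quinn wins 9–4.
Ruiz vs Kaur: Ruiz, 8–5.
Ruiz vs Quinn: Ruiz wins 8–5.
Kaur–Quinn: Quinn 8–5.
Only Ruiz has no losses; Ruiz is the Condorcet winner.

Ruiz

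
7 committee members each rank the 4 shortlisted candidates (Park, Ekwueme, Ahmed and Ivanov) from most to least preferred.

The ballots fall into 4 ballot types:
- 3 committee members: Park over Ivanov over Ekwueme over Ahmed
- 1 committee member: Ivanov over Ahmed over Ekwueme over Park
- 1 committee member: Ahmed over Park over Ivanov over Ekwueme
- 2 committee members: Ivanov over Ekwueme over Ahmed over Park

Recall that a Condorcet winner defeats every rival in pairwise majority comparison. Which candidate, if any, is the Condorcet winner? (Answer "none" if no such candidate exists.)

none

Check each pair by majority over 7 ballots:
Park vs Ekwueme: Park, 4–3.
Park vs Ahmed: Ahmed, 4–3.
Park vs Ivanov: Park preferred on 3+1 = 4 ballots; Park wins 4–3.
Ekwueme vs Ahmed: Ekwueme, 5–2.
Ekwueme vs Ivanov: Ekwueme is ranked higher on 0 ballots, Ivanov on 7. Ivanov wins 7–0.
Ahmed vs Ivanov: Ivanov wins 6–1.
Every candidate loses at least once (Park loses to Ahmed; Ekwueme loses to Park; Ahmed loses to Ekwueme; Ivanov loses to Park). The majority relation contains the cycle Park beats Ekwueme beats Ahmed beats Park, so there is no Condorcet winner.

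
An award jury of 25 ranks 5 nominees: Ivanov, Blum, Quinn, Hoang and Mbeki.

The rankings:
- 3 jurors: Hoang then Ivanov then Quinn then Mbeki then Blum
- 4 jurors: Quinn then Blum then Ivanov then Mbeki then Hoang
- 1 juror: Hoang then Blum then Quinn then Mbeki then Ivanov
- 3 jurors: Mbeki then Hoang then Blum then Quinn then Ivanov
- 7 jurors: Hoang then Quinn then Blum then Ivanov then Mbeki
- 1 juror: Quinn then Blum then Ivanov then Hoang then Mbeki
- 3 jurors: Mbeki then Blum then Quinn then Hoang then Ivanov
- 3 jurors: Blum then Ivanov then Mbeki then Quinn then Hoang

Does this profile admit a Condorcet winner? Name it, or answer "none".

none

Check each pair by majority over 25 ballots:
Ivanov vs Blum: 3 to 22, Blum.
Ivanov vs Quinn: Quinn, 19–6.
Ivanov vs Hoang: Ivanov preferred on 4+1+3 = 8 ballots; Hoang wins 17–8.
Ivanov vs Mbeki: 3+4+7+1+3 = 18 for Ivanov, 7 for Mbeki — Ivanov by 18–7.
Blum vs Quinn: Blum preferred on 1+3+3+3 = 10 ballots; Quinn wins 15–10.
Blum vs Hoang: 4+1+3+3 = 11 for Blum, 14 for Hoang — Hoang by 14–11.
Blum vs Mbeki: Blum is ranked higher on 4+1+7+1+3 = 16 ballots, Mbeki on 9. Blum wins 16–9.
Quinn–Hoang: Hoang 14–11.
Quinn vs Mbeki: 3+4+1+7+1 = 16 for Quinn, 9 for Mbeki — Quinn by 16–9.
Hoang vs Mbeki: 3+1+7+1 = 12 for Hoang, 13 for Mbeki — Mbeki by 13–12.
Every nominee loses at least once (Ivanov loses to Blum; Blum loses to Quinn; Quinn loses to Hoang; Hoang loses to Mbeki; Mbeki loses to Ivanov). The majority relation contains the cycle Ivanov > Mbeki > Hoang > Ivanov, so there is no Condorcet winner.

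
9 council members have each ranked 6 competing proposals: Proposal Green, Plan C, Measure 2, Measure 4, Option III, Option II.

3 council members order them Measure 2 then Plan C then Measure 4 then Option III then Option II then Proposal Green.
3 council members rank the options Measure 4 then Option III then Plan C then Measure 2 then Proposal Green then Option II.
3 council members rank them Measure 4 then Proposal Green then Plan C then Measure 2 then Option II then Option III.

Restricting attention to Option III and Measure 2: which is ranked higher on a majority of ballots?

Measure 2

Ballots ranking Option III above Measure 2: 3.
Ballots ranking Measure 2 above Option III: 9 − 3 = 6.
Measure 2 wins the head-to-head 6–3.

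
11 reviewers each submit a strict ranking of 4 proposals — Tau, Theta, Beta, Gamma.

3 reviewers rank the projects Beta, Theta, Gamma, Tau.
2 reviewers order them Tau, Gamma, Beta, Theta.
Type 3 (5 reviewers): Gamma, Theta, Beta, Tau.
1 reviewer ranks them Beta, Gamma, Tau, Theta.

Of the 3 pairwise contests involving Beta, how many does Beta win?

2

Beta against each rival (11 reviewers):
Beta vs Tau: Beta wins 9–2.
Beta vs Theta: Beta, 6–5.
Beta vs Gamma: 4 to 7, Gamma.
Beta beats Tau, Theta; loses to Gamma — 2 pairwise wins.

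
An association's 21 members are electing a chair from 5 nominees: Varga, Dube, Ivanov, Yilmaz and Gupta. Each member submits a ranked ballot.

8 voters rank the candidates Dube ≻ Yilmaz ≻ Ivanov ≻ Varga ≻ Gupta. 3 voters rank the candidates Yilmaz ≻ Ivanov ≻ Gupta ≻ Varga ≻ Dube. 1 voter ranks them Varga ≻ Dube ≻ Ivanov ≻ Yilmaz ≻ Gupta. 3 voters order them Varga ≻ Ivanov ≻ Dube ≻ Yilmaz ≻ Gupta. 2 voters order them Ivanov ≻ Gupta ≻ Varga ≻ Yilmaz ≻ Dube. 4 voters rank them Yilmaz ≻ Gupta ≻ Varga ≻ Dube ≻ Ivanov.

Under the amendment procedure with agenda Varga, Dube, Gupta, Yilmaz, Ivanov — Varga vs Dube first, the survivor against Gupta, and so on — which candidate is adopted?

Yilmaz

Round 1: Varga vs Dube — 13–8, Varga advances.
Round 2: Varga vs Gupta — 12–9, Varga advances.
Round 3: Varga vs Yilmaz — 6–15, Yilmaz advances.
Round 4: Yilmaz vs Ivanov — 15–6, Yilmaz advances.
The agenda winner is Yilmaz.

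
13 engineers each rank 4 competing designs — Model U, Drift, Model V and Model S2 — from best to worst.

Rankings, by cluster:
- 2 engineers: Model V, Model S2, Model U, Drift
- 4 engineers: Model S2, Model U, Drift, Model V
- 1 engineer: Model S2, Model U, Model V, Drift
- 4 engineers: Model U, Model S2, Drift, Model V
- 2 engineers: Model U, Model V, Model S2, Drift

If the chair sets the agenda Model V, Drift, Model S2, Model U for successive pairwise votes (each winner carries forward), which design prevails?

Round 1: Model V vs Drift — 5–8, Drift advances.
Round 2: Drift vs Model S2 — 0–13, Model S2 advances.
Round 3: Model S2 vs Model U — 7–6, Model S2 advances.
The agenda winner is Model S2.

Model S2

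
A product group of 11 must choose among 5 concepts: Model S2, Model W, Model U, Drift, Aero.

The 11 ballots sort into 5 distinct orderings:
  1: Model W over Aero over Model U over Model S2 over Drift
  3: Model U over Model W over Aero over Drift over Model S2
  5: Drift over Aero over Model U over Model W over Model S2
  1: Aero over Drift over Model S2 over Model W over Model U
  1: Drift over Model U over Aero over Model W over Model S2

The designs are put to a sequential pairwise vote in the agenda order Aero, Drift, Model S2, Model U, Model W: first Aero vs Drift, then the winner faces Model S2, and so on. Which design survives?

Round 1: Aero vs Drift — 5–6, Drift advances.
Round 2: Drift vs Model S2 — 10–1, Drift advances.
Round 3: Drift vs Model U — 7–4, Drift advances.
Round 4: Drift vs Model W — 7–4, Drift advances.
Drift survives the agenda.

Drift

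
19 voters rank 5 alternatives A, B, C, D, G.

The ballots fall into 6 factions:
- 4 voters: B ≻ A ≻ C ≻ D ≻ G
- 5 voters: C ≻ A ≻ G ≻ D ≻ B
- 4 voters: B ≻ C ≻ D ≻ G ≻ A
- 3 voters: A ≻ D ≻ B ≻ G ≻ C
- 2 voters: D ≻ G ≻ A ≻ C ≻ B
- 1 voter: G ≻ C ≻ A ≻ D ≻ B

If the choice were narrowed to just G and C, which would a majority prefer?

Ballots ranking G above C: 3 + 2 + 1 = 6.
Ballots ranking C above G: 19 − 6 = 13.
C wins the head-to-head 13–6.

C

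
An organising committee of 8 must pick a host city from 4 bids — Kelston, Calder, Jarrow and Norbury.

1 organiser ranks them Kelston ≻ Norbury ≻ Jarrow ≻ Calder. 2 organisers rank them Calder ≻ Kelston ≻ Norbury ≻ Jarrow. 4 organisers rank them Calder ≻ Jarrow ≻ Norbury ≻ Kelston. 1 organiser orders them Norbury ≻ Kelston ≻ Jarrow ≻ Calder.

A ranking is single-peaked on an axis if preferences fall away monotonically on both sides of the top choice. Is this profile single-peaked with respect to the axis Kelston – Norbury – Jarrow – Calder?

Axis positions: Kelston=1, Norbury=2, Jarrow=3, Calder=4.
Group 1 (peak Kelston at position 1): ranking walks positions 1-2-3-4, expanding outward from the peak — single-peaked.
Group 2: ranking walks positions 4-1-2-3; Kelston is ranked above Jarrow even though Jarrow lies between Kelston and the peak Calder on the axis — preferences dip and rise again. Not single-peaked.
Group 3 (peak Calder at position 4): ranking walks positions 4-3-2-1, expanding outward from the peak — single-peaked.
Group 4 (peak Norbury at position 2): ranking walks positions 2-1-3-4, expanding outward from the peak — single-peaked.
Group 2 violates single-peakedness, so the profile is not single-peaked on this axis.

no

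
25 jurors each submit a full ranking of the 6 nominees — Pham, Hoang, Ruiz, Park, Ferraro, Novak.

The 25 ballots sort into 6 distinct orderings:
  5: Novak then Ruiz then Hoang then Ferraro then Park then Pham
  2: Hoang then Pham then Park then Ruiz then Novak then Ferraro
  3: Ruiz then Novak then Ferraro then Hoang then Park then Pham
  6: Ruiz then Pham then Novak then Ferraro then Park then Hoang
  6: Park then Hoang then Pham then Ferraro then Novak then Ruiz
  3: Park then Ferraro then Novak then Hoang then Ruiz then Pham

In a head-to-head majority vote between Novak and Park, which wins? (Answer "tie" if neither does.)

Novak

Ballots ranking Novak above Park: 5 + 3 + 6 = 14.
Ballots ranking Park above Novak: 25 − 14 = 11.
Novak wins the head-to-head 14–11.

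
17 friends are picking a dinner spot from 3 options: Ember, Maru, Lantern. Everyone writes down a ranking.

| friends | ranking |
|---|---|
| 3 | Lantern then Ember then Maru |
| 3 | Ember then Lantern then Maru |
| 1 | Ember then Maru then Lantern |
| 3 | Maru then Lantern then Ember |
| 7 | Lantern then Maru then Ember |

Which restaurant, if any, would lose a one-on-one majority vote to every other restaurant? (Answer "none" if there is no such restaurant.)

Ember

Head-to-head results (17 friends):
Ember vs Maru: Maru, 10–7.
Ember vs Lantern: Ember is ranked higher on 3+1 = 4 ballots, Lantern on 13. Lantern wins 13–4.
Maru vs Lantern: Lantern, 13–4.
Ember is beaten in every head-to-head and is the Condorcet loser.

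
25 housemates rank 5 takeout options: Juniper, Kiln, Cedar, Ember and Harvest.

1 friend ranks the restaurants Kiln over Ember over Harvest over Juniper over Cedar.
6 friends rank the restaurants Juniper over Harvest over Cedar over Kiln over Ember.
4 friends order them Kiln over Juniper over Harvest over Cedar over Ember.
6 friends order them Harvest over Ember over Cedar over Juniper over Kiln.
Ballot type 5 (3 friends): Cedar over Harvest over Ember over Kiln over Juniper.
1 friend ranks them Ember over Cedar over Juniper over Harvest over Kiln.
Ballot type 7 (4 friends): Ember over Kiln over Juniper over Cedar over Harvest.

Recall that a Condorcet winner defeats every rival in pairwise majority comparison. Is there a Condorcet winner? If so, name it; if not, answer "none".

none

Check each pair by majority over 25 ballots:
Juniper vs Kiln: 13 to 12, Juniper.
Juniper vs Cedar: 1+6+4+4 = 15 for Juniper, 10 for Cedar — Juniper by 15–10.
Juniper vs Ember: 10 to 15, Ember.
Juniper vs Harvest: Juniper preferred on 6+4+1+4 = 15 ballots; Juniper wins 15–10.
Kiln vs Cedar: Kiln is ranked higher on 1+4+4 = 9 ballots, Cedar on 16. Cedar wins 16–9.
Kiln vs Ember: 11 to 14, Ember.
Kiln vs Harvest: 1+4+4 = 9 for Kiln, 16 for Harvest — Harvest by 16–9.
Cedar vs Ember: Cedar preferred on 6+4+3 = 13 ballots; Cedar wins 13–12.
Cedar vs Harvest: Cedar preferred on 3+1+4 = 8 ballots; Harvest wins 17–8.
Ember vs Harvest: Ember is ranked higher on 1+1+4 = 6 ballots, Harvest on 19. Harvest wins 19–6.
Every restaurant loses at least once (Juniper loses to Ember; Kiln loses to Juniper; Cedar loses to Juniper; Ember loses to Cedar; Harvest loses to Juniper). The majority relation contains the cycle Juniper → Cedar → Ember → Juniper, so there is no Condorcet winner.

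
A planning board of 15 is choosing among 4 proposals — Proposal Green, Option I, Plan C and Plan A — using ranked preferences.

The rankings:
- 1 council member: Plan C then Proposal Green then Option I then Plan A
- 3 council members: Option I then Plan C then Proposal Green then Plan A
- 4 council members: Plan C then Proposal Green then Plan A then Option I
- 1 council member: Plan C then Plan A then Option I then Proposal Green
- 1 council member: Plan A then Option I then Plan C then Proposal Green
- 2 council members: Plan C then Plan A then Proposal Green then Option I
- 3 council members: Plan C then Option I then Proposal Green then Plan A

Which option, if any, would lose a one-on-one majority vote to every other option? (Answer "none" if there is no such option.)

Pairwise majorities:
Proposal Green vs Option I: Option I wins 8–7.
Proposal Green vs Plan C: Plan C, 15–0.
Proposal Green vs Plan A: Proposal Green, 11–4.
Option I vs Plan C: Option I is ranked higher on 3+1 = 4 ballots, Plan C on 11. Plan C wins 11–4.
Option I vs Plan A: 7 to 8, Plan A.
Plan C–Plan A: Plan C 14–1.
No option is winless: Proposal Green beats Plan A; Option I beats Proposal Green; Plan C beats Proposal Green; Plan A beats Option I. There is no Condorcet loser.

none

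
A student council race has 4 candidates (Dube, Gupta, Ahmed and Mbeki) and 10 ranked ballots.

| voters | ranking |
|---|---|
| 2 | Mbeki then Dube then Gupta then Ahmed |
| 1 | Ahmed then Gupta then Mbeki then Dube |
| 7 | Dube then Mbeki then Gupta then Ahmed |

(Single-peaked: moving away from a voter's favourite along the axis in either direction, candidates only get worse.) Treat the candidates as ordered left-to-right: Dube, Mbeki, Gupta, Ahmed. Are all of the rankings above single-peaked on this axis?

Axis positions: Dube=1, Mbeki=2, Gupta=3, Ahmed=4.
Faction 1 (peak Mbeki at position 2): ranking walks positions 2-1-3-4, expanding outward from the peak — single-peaked.
Faction 2 (peak Ahmed at position 4): ranking walks positions 4-3-2-1, expanding outward from the peak — single-peaked.
Faction 3 (peak Dube at position 1): ranking walks positions 1-2-3-4, expanding outward from the peak — single-peaked.
Every ranking is single-peaked on this axis.

yes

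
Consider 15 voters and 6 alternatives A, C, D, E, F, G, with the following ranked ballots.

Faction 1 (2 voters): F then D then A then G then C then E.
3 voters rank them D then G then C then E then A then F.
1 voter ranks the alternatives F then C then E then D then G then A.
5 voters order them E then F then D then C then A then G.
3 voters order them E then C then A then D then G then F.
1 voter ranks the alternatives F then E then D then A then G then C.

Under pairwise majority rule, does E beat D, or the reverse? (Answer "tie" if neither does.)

E

Ballots ranking E above D: 1 + 5 + 3 + 1 = 10.
Ballots ranking D above E: 15 − 10 = 5.
E wins the head-to-head 10–5.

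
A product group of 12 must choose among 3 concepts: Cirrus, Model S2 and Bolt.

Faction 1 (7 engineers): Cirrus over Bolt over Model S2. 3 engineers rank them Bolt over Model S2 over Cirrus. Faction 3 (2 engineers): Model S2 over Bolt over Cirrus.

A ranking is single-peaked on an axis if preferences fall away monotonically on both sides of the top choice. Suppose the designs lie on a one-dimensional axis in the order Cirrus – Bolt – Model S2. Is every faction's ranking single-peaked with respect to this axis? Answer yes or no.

yes

Axis positions: Cirrus=1, Bolt=2, Model S2=3.
Faction 1 (peak Cirrus at position 1): ranking walks positions 1-2-3, expanding outward from the peak — single-peaked.
Faction 2 (peak Bolt at position 2): ranking walks positions 2-3-1, expanding outward from the peak — single-peaked.
Faction 3 (peak Model S2 at position 3): ranking walks positions 3-2-1, expanding outward from the peak — single-peaked.
Every ranking is single-peaked on this axis.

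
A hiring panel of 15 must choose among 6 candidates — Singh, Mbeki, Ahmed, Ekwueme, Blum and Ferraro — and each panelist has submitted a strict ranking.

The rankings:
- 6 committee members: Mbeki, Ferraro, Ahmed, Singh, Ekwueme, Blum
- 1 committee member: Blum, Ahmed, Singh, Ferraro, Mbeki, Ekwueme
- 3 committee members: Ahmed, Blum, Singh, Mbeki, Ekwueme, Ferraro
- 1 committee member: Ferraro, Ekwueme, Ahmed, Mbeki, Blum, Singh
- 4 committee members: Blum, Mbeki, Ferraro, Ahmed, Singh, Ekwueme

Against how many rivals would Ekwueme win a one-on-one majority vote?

Ekwueme against each rival (15 committee members):
Ekwueme vs Singh: Singh wins 14–1.
Ekwueme vs Mbeki: Ekwueme is ranked higher on 1 ballot, Mbeki on 14. Mbeki wins 14–1.
Ekwueme–Ahmed: Ahmed 14–1.
Ekwueme–Blum: Blum 8–7.
Ekwueme vs Ferraro: Ekwueme is ranked higher on 3 ballots, Ferraro on 12. Ferraro wins 12–3.
Ekwueme beats no one; loses to Singh, Mbeki, Ahmed, Blum, Ferraro — 0 pairwise wins.

0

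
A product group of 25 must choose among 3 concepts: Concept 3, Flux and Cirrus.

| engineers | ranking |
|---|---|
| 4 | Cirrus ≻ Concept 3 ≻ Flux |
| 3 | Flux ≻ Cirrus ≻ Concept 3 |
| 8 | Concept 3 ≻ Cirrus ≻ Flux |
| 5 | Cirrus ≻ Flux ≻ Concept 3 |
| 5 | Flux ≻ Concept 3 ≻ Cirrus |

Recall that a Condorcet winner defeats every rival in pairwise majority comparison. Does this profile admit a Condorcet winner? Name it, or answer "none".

none

Head-to-head results (25 engineers):
Concept 3 vs Flux: Flux wins 13–12.
Concept 3 vs Cirrus: 8+5 = 13 for Concept 3, 12 for Cirrus — Concept 3 by 13–12.
Flux vs Cirrus: Cirrus wins 17–8.
Each design drops at least one matchup (Concept 3 loses to Flux; Flux loses to Cirrus; Cirrus loses to Concept 3); the cycle Concept 3 > Cirrus > Flux > Concept 3 rules out a Condorcet winner.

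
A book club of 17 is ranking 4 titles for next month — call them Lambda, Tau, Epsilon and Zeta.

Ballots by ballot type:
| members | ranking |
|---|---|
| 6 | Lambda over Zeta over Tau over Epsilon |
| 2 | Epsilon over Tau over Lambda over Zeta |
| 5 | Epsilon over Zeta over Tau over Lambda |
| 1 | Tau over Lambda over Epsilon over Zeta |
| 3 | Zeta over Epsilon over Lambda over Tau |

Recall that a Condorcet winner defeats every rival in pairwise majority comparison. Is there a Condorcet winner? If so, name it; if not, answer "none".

Head-to-head results (17 members):
Lambda–Tau: Lambda 9–8.
Lambda–Epsilon: Epsilon 10–7.
Lambda vs Zeta: Lambda wins 9–8.
Tau vs Epsilon: Epsilon wins 10–7.
Tau vs Zeta: Zeta wins 14–3.
Epsilon vs Zeta: Zeta, 9–8.
No book is unbeaten: Lambda loses to Epsilon; Tau loses to Lambda; Epsilon loses to Zeta; Zeta loses to Lambda. In particular Lambda beats Zeta beats Epsilon beats Lambda is a majority cycle — no Condorcet winner exists.

none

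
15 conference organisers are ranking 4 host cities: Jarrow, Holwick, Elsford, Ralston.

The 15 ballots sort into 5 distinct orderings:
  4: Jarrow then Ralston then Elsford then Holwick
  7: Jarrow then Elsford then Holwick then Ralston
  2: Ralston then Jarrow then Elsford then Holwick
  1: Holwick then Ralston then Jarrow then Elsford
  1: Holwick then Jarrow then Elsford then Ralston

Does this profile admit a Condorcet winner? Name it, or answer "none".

Head-to-head results (15 organisers):
Jarrow vs Holwick: Jarrow is ranked higher on 4+7+2 = 13 ballots, Holwick on 2. Jarrow wins 13–2.
Jarrow vs Elsford: Jarrow preferred on 4+7+2+1+1 = 15 ballots; Jarrow wins 15–0.
Jarrow vs Ralston: 4+7+1 = 12 for Jarrow, 3 for Ralston — Jarrow by 12–3.
Holwick vs Elsford: 1+1 = 2 for Holwick, 13 for Elsford — Elsford by 13–2.
Holwick vs Ralston: 7+1+1 = 9 for Holwick, 6 for Ralston — Holwick by 9–6.
Elsford vs Ralston: Elsford is ranked higher on 7+1 = 8 ballots, Ralston on 7. Elsford wins 8–7.
Only Jarrow has no losses; Jarrow is the Condorcet winner.

Jarrow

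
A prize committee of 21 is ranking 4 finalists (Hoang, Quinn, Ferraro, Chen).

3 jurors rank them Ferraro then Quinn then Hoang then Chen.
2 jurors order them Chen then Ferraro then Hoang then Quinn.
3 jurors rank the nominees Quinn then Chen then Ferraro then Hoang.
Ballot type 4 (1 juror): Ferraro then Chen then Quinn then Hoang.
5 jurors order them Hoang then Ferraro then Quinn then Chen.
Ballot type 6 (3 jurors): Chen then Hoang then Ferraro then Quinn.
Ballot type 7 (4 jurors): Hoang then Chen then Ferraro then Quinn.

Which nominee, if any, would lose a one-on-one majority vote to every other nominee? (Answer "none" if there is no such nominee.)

none

Pairwise majorities:
Hoang vs Quinn: 14 to 7, Hoang.
Hoang vs Ferraro: 12 to 9, Hoang.
Hoang vs Chen: Hoang preferred on 3+5+4 = 12 ballots; Hoang wins 12–9.
Quinn vs Ferraro: Ferraro, 18–3.
Quinn vs Chen: Quinn preferred on 3+3+5 = 11 ballots; Quinn wins 11–10.
Ferraro vs Chen: Chen, 12–9.
No nominee is winless: Hoang beats Quinn; Quinn beats Chen; Ferraro beats Quinn; Chen beats Ferraro. There is no Condorcet loser.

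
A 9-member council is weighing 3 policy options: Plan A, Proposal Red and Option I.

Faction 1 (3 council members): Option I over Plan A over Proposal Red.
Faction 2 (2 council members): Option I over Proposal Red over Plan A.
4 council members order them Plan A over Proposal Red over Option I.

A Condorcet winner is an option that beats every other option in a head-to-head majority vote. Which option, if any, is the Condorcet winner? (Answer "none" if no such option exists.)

Pairwise majorities:
Plan A vs Proposal Red: Plan A preferred on 3+4 = 7 ballots; Plan A wins 7–2.
Plan A vs Option I: Plan A preferred on 4 ballots; Option I wins 5–4.
Proposal Red vs Option I: 4 for Proposal Red, 5 for Option I — Option I by 5–4.
Option I defeats every rival head-to-head and is the Condorcet winner.

Option I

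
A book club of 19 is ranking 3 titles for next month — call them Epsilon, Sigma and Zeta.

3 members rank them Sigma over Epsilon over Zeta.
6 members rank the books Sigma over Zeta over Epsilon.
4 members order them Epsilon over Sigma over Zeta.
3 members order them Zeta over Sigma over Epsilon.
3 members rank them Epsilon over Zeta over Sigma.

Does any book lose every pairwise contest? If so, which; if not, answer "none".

Zeta

Pairwise majorities:
Epsilon–Sigma: Sigma 12–7.
Epsilon–Zeta: Epsilon 10–9.
Sigma vs Zeta: Sigma preferred on 3+6+4 = 13 ballots; Sigma wins 13–6.
Zeta loses to every other book — it is the Condorcet loser.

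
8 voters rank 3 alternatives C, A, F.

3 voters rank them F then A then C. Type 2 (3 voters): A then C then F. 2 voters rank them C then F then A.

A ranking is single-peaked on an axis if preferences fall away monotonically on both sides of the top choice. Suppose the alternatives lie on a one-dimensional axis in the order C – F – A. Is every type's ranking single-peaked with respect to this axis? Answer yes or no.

Axis positions: C=1, F=2, A=3.
Type 1 (peak F at position 2): ranking walks positions 2-3-1, expanding outward from the peak — single-peaked.
Type 2: ranking walks positions 3-1-2; C is ranked above F even though F lies between C and the peak A on the axis — preferences dip and rise again. Not single-peaked.
Type 3 (peak C at position 1): ranking walks positions 1-2-3, expanding outward from the peak — single-peaked.
Type 2 violates single-peakedness, so the profile is not single-peaked on this axis.

no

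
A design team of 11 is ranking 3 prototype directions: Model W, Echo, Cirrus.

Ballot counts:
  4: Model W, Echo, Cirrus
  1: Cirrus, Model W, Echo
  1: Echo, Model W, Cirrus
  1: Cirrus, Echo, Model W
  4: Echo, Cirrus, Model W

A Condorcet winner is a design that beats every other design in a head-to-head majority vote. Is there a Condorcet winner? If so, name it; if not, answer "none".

Echo

Check each pair by majority over 11 ballots:
Model W vs Echo: Echo, 6–5.
Model W–Cirrus: Cirrus 6–5.
Echo vs Cirrus: Echo wins 9–2.
Echo defeats every rival head-to-head and is the Condorcet winner.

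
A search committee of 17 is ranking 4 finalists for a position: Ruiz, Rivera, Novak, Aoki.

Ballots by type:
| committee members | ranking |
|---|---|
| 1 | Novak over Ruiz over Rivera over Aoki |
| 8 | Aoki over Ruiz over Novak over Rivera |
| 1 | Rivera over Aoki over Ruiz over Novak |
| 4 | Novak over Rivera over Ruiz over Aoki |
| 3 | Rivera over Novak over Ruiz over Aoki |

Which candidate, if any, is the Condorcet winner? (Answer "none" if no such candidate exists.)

none

Check each pair by majority over 17 ballots:
Ruiz vs Rivera: Ruiz wins 9–8.
Ruiz–Novak: Ruiz 9–8.
Ruiz vs Aoki: Aoki wins 9–8.
Rivera vs Novak: Novak wins 13–4.
Rivera vs Aoki: Rivera preferred on 1+1+4+3 = 9 ballots; Rivera wins 9–8.
Novak vs Aoki: Aoki, 9–8.
No candidate is unbeaten: Ruiz loses to Aoki; Rivera loses to Ruiz; Novak loses to Ruiz; Aoki loses to Rivera. In particular Ruiz beats Rivera beats Aoki beats Ruiz is a majority cycle — no Condorcet winner exists.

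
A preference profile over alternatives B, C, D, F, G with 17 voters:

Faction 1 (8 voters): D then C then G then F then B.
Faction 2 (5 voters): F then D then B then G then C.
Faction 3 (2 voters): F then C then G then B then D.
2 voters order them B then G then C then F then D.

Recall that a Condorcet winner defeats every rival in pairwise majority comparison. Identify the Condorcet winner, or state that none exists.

none

Head-to-head results (17 voters):
B–C: C 10–7.
B vs D: D, 13–4.
B–F: F 15–2.
B vs G: G, 10–7.
C vs D: D, 13–4.
C–F: C 10–7.
C vs G: C, 10–7.
D vs F: F wins 9–8.
D vs G: D, 13–4.
F–G: G 10–7.
No alternative is unbeaten: B loses to C; C loses to D; D loses to F; F loses to C; G loses to C. In particular C beats F beats D beats C is a majority cycle — no Condorcet winner exists.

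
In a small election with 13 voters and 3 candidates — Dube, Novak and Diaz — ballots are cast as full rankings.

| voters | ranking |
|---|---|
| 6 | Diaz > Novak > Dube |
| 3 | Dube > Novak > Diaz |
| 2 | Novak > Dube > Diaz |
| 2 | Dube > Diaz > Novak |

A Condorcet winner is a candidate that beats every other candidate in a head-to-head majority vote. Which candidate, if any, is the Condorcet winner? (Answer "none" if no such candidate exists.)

Head-to-head results (13 voters):
Dube vs Novak: Novak, 8–5.
Dube vs Diaz: Dube wins 7–6.
Novak vs Diaz: Diaz wins 8–5.
Every candidate loses at least once (Dube loses to Novak; Novak loses to Diaz; Diaz loses to Dube). The majority relation contains the cycle Dube > Diaz > Novak > Dube, so there is no Condorcet winner.

none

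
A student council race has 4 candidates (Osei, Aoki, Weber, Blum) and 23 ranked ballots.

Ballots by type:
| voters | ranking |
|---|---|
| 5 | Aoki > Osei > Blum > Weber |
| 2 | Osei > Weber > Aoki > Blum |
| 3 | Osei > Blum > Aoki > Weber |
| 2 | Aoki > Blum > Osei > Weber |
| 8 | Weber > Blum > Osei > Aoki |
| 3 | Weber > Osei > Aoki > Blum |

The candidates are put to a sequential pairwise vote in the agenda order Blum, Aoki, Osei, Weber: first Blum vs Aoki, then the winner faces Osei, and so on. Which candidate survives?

Osei

Round 1: Blum vs Aoki — 11–12, Aoki advances.
Round 2: Aoki vs Osei — 7–16, Osei advances.
Round 3: Osei vs Weber — 12–11, Osei advances.
Osei survives the agenda.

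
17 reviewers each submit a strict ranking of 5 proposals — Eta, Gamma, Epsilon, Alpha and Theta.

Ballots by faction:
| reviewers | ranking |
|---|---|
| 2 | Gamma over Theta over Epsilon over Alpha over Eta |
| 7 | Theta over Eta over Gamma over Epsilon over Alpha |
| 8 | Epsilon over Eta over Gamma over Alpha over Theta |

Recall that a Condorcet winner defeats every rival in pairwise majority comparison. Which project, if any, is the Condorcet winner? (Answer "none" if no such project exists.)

none

Head-to-head results (17 reviewers):
Eta–Gamma: Eta 15–2.
Eta vs Epsilon: Epsilon, 10–7.
Eta–Alpha: Eta 15–2.
Eta vs Theta: Theta wins 9–8.
Gamma vs Epsilon: Gamma wins 9–8.
Gamma–Alpha: Gamma 17–0.
Gamma vs Theta: Gamma, 10–7.
Epsilon vs Alpha: Epsilon wins 17–0.
Epsilon vs Theta: Theta, 9–8.
Alpha vs Theta: Theta wins 9–8.
Each project drops at least one matchup (Eta loses to Epsilon; Gamma loses to Eta; Epsilon loses to Gamma; Alpha loses to Eta; Theta loses to Gamma); the cycle Eta → Gamma → Epsilon → Eta rules out a Condorcet winner.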